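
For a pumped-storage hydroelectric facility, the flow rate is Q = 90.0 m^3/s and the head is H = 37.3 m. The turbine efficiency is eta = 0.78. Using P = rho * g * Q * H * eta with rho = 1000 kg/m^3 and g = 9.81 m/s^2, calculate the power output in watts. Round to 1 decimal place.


Apply the hydropower formula P = rho * g * Q * H * eta
rho * g = 1000 * 9.81 = 9810.0
P = 9810.0 * 90.0 * 37.3 * 0.78
P = 25687092.6 W

25687092.6


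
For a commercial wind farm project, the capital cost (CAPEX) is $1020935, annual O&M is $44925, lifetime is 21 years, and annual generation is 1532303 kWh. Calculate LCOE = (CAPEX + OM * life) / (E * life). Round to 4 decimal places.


Total cost = CAPEX + OM * lifetime = 1020935 + 44925 * 21 = 1020935 + 943425 = 1964360
Total generation = annual * lifetime = 1532303 * 21 = 32178363 kWh
LCOE = 1964360 / 32178363
LCOE = 0.0610 $/kWh

0.0610


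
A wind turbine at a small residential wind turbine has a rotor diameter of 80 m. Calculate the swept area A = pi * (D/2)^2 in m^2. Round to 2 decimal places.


Compute the rotor radius:
  r = D / 2 = 80 / 2 = 40.0 m
Calculate swept area:
  A = pi * r^2 = pi * 40.0^2
  A = 5026.55 m^2

5026.55


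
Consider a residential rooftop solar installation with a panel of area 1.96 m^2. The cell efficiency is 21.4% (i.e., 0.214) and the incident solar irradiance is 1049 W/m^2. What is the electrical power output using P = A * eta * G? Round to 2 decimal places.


Use the solar power formula P = A * eta * G.
Given: A = 1.96 m^2, eta = 0.214, G = 1049 W/m^2
P = 1.96 * 0.214 * 1049
P = 439.99 W

439.99


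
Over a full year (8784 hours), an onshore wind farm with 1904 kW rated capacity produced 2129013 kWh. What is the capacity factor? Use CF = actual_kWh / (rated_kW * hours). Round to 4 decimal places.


Capacity factor = actual output / maximum possible output
Maximum possible = rated * hours = 1904 * 8784 = 16724736 kWh
CF = 2129013 / 16724736
CF = 0.1273

0.1273


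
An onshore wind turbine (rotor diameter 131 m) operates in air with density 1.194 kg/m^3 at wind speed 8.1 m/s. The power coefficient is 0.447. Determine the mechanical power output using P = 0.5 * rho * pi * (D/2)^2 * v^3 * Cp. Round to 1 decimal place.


Step 1 -- Compute swept area:
  A = pi * (D/2)^2 = pi * (131/2)^2 = 13478.22 m^2
Step 2 -- Apply wind power equation:
  P = 0.5 * rho * A * v^3 * Cp
  v^3 = 8.1^3 = 531.441
  P = 0.5 * 1.194 * 13478.22 * 531.441 * 0.447
  P = 1911478.4 W

1911478.4


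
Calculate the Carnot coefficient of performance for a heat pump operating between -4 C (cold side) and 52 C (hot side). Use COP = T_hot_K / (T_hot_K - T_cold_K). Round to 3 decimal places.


Convert to Kelvin:
  T_hot = 52 + 273.15 = 325.15 K
  T_cold = -4 + 273.15 = 269.15 K
Apply Carnot COP formula:
  COP = T_hot_K / (T_hot_K - T_cold_K) = 325.15 / 56.0
  COP = 5.806

5.806


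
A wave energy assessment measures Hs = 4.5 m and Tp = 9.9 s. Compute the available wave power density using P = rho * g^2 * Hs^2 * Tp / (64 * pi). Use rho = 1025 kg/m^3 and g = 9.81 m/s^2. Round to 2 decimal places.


Apply wave power formula:
  g^2 = 9.81^2 = 96.2361
  Hs^2 = 4.5^2 = 20.25
  Numerator = rho * g^2 * Hs^2 * Tp = 1025 * 96.2361 * 20.25 * 9.9 = 19775255.45
  Denominator = 64 * pi = 201.0619
  P = 19775255.45 / 201.0619 = 98354.05 W/m

98354.05


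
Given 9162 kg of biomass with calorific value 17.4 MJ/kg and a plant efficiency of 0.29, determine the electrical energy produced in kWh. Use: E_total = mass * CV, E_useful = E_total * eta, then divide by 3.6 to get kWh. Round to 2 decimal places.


Total energy = mass * CV = 9162 * 17.4 = 159418.8 MJ
Useful energy = total * eta = 159418.8 * 0.29 = 46231.45 MJ
Convert to kWh: 46231.45 / 3.6
Useful energy = 12842.07 kWh

12842.07


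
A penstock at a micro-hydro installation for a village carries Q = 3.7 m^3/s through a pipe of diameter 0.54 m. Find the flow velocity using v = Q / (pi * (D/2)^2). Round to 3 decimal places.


Compute pipe cross-sectional area:
  A = pi * (D/2)^2 = pi * (0.54/2)^2 = 0.229 m^2
Calculate velocity:
  v = Q / A = 3.7 / 0.229
  v = 16.156 m/s

16.156


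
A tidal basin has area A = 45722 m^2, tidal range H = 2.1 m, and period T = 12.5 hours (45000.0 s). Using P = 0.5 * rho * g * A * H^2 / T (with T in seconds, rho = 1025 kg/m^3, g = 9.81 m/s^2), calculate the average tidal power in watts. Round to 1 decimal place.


Convert period to seconds: T = 12.5 * 3600 = 45000.0 s
H^2 = 2.1^2 = 4.41
P = 0.5 * rho * g * A * H^2 / T
P = 0.5 * 1025 * 9.81 * 45722 * 4.41 / 45000.0
P = 22527.6 W

22527.6


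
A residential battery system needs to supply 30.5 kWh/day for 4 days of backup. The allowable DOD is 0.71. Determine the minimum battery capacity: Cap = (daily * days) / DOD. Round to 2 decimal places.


Total energy needed = daily * days = 30.5 * 4 = 122.0 kWh
Account for depth of discharge:
  Cap = total_energy / DOD = 122.0 / 0.71
  Cap = 171.83 kWh

171.83


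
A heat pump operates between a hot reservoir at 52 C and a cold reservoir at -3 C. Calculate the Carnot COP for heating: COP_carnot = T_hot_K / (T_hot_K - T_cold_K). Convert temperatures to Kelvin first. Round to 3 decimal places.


Convert to Kelvin:
  T_hot = 52 + 273.15 = 325.15 K
  T_cold = -3 + 273.15 = 270.15 K
Apply Carnot COP formula:
  COP = T_hot_K / (T_hot_K - T_cold_K) = 325.15 / 55.0
  COP = 5.912

5.912


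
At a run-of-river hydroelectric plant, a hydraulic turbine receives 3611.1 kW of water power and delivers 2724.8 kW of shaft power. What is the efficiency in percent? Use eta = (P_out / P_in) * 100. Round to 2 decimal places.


Turbine efficiency = (output power / input power) * 100
eta = (2724.8 / 3611.1) * 100
eta = 75.46%

75.46


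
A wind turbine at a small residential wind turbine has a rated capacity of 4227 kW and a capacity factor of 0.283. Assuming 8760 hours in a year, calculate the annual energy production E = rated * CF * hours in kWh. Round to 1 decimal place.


Annual energy = rated_kW * capacity_factor * hours_per_year
Given: P_rated = 4227 kW, CF = 0.283, hours = 8760
E = 4227 * 0.283 * 8760
E = 10479071.2 kWh

10479071.2


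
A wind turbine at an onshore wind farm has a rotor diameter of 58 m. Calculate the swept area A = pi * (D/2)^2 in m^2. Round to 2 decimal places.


Compute the rotor radius:
  r = D / 2 = 58 / 2 = 29.0 m
Calculate swept area:
  A = pi * r^2 = pi * 29.0^2
  A = 2642.08 m^2

2642.08


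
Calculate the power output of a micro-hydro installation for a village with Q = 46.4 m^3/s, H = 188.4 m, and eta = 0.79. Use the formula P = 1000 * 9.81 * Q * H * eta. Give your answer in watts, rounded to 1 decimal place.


Apply the hydropower formula P = rho * g * Q * H * eta
rho * g = 1000 * 9.81 = 9810.0
P = 9810.0 * 46.4 * 188.4 * 0.79
P = 67747765.8 W

67747765.8


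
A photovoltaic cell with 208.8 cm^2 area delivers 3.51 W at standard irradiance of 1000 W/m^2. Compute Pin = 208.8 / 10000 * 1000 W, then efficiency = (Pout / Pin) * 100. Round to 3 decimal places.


First compute the input power:
  Pin = area_cm2 / 10000 * G = 208.8 / 10000 * 1000 = 20.88 W
Then compute efficiency:
  Efficiency = (Pout / Pin) * 100 = (3.51 / 20.88) * 100
  Efficiency = 16.810%

16.810


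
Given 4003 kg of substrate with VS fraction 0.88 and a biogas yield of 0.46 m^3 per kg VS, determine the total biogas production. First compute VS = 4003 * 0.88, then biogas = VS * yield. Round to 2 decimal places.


Compute volatile solids:
  VS = mass * VS_fraction = 4003 * 0.88 = 3522.64 kg
Calculate biogas volume:
  Biogas = VS * specific_yield = 3522.64 * 0.46
  Biogas = 1620.41 m^3

1620.41


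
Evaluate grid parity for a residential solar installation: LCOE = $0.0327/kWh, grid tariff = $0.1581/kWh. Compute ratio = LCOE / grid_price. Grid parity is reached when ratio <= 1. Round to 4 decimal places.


Compare LCOE to grid price:
  LCOE = $0.0327/kWh, Grid price = $0.1581/kWh
  Ratio = LCOE / grid_price = 0.0327 / 0.1581 = 0.2068
  Grid parity achieved (ratio <= 1)? yes

0.2068


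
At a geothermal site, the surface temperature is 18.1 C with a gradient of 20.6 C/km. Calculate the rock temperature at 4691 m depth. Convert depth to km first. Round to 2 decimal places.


Convert depth to km: 4691 / 1000 = 4.691 km
Temperature increase = gradient * depth_km = 20.6 * 4.691 = 96.63 C
Temperature at depth = T_surface + delta_T = 18.1 + 96.63
T = 114.73 C

114.73


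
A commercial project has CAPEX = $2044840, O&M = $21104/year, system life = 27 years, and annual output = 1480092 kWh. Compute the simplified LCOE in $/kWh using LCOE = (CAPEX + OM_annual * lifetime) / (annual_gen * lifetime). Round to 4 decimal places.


Total cost = CAPEX + OM * lifetime = 2044840 + 21104 * 27 = 2044840 + 569808 = 2614648
Total generation = annual * lifetime = 1480092 * 27 = 39962484 kWh
LCOE = 2614648 / 39962484
LCOE = 0.0654 $/kWh

0.0654


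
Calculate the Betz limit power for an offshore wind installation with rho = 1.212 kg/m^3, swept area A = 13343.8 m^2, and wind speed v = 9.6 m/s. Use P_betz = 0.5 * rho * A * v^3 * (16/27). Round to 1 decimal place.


The Betz coefficient Cp_max = 16/27 = 0.5926
v^3 = 9.6^3 = 884.736
P_betz = 0.5 * rho * A * v^3 * Cp_max
P_betz = 0.5 * 1.212 * 13343.8 * 884.736 * 0.5926
P_betz = 4239572.5 W

4239572.5


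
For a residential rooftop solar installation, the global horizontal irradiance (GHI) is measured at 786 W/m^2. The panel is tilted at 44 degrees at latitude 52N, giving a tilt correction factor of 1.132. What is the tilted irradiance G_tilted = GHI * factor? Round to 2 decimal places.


Identify the given values:
  GHI = 786 W/m^2, tilt correction factor = 1.132
Apply the formula G_tilted = GHI * factor:
  G_tilted = 786 * 1.132
  G_tilted = 889.75 W/m^2

889.75


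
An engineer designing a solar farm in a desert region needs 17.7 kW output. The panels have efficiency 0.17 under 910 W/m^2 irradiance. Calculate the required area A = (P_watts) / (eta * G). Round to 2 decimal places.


Convert target power to watts: P = 17.7 * 1000 = 17700.0 W
Compute denominator: eta * G = 0.17 * 910 = 154.7
Required area A = P / (eta * G) = 17700.0 / 154.7
A = 114.41 m^2

114.41


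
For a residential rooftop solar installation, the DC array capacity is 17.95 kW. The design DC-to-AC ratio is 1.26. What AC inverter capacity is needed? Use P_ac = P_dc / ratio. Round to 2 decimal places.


The inverter AC capacity is determined by the DC/AC ratio.
Given: P_dc = 17.95 kW, DC/AC ratio = 1.26
P_ac = P_dc / ratio = 17.95 / 1.26
P_ac = 14.25 kW

14.25


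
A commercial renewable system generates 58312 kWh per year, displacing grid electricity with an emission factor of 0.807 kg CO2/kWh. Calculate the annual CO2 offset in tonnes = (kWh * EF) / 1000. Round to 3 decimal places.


CO2 offset in kg = generation * emission_factor
CO2 offset = 58312 * 0.807 = 47057.78 kg
Convert to tonnes:
  CO2 offset = 47057.78 / 1000 = 47.058 tonnes

47.058


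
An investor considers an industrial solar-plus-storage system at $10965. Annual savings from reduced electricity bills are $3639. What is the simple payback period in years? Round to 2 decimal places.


Simple payback period = initial cost / annual savings
Payback = 10965 / 3639
Payback = 3.01 years

3.01


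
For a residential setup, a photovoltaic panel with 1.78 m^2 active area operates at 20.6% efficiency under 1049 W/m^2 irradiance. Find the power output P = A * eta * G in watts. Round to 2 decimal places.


Use the solar power formula P = A * eta * G.
Given: A = 1.78 m^2, eta = 0.206, G = 1049 W/m^2
P = 1.78 * 0.206 * 1049
P = 384.65 W

384.65


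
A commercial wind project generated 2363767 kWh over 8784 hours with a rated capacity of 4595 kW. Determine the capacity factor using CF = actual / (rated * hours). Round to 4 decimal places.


Capacity factor = actual output / maximum possible output
Maximum possible = rated * hours = 4595 * 8784 = 40362480 kWh
CF = 2363767 / 40362480
CF = 0.0586

0.0586


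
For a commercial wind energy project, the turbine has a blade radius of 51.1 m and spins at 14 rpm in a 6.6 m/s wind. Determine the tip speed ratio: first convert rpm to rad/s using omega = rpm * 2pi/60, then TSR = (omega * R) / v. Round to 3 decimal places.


Convert rotational speed to rad/s:
  omega = 14 * 2 * pi / 60 = 1.4661 rad/s
Compute tip speed:
  v_tip = omega * R = 1.4661 * 51.1 = 74.917 m/s
Tip speed ratio:
  TSR = v_tip / v_wind = 74.917 / 6.6 = 11.351

11.351


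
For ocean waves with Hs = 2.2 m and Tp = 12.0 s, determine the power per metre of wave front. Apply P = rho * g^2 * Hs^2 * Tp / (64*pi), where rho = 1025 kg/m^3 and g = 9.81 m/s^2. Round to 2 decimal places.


Apply wave power formula:
  g^2 = 9.81^2 = 96.2361
  Hs^2 = 2.2^2 = 4.84
  Numerator = rho * g^2 * Hs^2 * Tp = 1025 * 96.2361 * 4.84 * 12.0 = 5729127.51
  Denominator = 64 * pi = 201.0619
  P = 5729127.51 / 201.0619 = 28494.34 W/m

28494.34


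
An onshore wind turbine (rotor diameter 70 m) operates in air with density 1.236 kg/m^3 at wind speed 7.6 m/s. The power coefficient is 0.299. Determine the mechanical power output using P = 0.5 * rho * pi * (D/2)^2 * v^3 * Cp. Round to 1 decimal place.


Step 1 -- Compute swept area:
  A = pi * (D/2)^2 = pi * (70/2)^2 = 3848.45 m^2
Step 2 -- Apply wind power equation:
  P = 0.5 * rho * A * v^3 * Cp
  v^3 = 7.6^3 = 438.976
  P = 0.5 * 1.236 * 3848.45 * 438.976 * 0.299
  P = 312166.6 W

312166.6


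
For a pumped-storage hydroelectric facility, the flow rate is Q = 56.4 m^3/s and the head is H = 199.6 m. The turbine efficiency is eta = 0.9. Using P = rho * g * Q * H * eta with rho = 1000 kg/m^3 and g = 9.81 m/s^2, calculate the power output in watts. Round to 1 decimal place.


Apply the hydropower formula P = rho * g * Q * H * eta
rho * g = 1000 * 9.81 = 9810.0
P = 9810.0 * 56.4 * 199.6 * 0.9
P = 99391937.8 W

99391937.8


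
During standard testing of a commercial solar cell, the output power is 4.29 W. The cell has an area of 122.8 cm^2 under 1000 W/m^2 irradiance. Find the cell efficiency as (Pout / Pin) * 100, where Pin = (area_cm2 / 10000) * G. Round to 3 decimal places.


First compute the input power:
  Pin = area_cm2 / 10000 * G = 122.8 / 10000 * 1000 = 12.28 W
Then compute efficiency:
  Efficiency = (Pout / Pin) * 100 = (4.29 / 12.28) * 100
  Efficiency = 34.935%

34.935


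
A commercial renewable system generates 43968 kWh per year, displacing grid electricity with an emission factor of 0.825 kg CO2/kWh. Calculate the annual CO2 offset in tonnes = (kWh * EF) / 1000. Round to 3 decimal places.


CO2 offset in kg = generation * emission_factor
CO2 offset = 43968 * 0.825 = 36273.6 kg
Convert to tonnes:
  CO2 offset = 36273.6 / 1000 = 36.274 tonnes

36.274


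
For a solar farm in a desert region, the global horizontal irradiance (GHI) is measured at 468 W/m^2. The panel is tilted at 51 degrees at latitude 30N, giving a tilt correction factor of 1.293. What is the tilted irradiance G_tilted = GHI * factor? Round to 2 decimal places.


Identify the given values:
  GHI = 468 W/m^2, tilt correction factor = 1.293
Apply the formula G_tilted = GHI * factor:
  G_tilted = 468 * 1.293
  G_tilted = 605.12 W/m^2

605.12


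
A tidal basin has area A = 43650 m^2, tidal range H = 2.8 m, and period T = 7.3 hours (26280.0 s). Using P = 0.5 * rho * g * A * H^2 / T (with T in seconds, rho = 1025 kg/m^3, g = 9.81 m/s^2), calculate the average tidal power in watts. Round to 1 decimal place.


Convert period to seconds: T = 7.3 * 3600 = 26280.0 s
H^2 = 2.8^2 = 7.84
P = 0.5 * rho * g * A * H^2 / T
P = 0.5 * 1025 * 9.81 * 43650 * 7.84 / 26280.0
P = 65469.3 W

65469.3


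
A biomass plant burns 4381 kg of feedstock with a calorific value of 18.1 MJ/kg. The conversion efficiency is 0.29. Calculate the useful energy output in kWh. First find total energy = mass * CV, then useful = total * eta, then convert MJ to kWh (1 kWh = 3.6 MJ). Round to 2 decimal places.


Total energy = mass * CV = 4381 * 18.1 = 79296.1 MJ
Useful energy = total * eta = 79296.1 * 0.29 = 22995.87 MJ
Convert to kWh: 22995.87 / 3.6
Useful energy = 6387.74 kWh

6387.74


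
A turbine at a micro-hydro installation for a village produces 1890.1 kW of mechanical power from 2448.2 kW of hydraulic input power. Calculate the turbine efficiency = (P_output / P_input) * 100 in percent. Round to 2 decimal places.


Turbine efficiency = (output power / input power) * 100
eta = (1890.1 / 2448.2) * 100
eta = 77.20%

77.20


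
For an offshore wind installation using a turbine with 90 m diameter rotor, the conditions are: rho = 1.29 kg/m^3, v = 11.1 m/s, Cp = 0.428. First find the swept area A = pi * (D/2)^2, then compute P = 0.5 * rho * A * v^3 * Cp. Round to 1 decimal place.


Step 1 -- Compute swept area:
  A = pi * (D/2)^2 = pi * (90/2)^2 = 6361.73 m^2
Step 2 -- Apply wind power equation:
  P = 0.5 * rho * A * v^3 * Cp
  v^3 = 11.1^3 = 1367.631
  P = 0.5 * 1.29 * 6361.73 * 1367.631 * 0.428
  P = 2401858.0 W

2401858.0


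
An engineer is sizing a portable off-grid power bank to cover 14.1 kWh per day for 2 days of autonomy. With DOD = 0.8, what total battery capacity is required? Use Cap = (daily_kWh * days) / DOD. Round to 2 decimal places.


Total energy needed = daily * days = 14.1 * 2 = 28.2 kWh
Account for depth of discharge:
  Cap = total_energy / DOD = 28.2 / 0.8
  Cap = 35.25 kWh

35.25


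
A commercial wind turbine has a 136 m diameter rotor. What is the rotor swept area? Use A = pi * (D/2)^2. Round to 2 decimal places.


Compute the rotor radius:
  r = D / 2 = 136 / 2 = 68.0 m
Calculate swept area:
  A = pi * r^2 = pi * 68.0^2
  A = 14526.72 m^2

14526.72


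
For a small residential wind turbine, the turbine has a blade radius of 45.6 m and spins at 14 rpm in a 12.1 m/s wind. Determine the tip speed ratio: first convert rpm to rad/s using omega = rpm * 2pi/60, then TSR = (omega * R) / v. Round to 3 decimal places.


Convert rotational speed to rad/s:
  omega = 14 * 2 * pi / 60 = 1.4661 rad/s
Compute tip speed:
  v_tip = omega * R = 1.4661 * 45.6 = 66.853 m/s
Tip speed ratio:
  TSR = v_tip / v_wind = 66.853 / 12.1 = 5.525

5.525


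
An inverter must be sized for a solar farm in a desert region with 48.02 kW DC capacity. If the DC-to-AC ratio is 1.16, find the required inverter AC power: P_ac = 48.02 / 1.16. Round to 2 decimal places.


The inverter AC capacity is determined by the DC/AC ratio.
Given: P_dc = 48.02 kW, DC/AC ratio = 1.16
P_ac = P_dc / ratio = 48.02 / 1.16
P_ac = 41.40 kW

41.40


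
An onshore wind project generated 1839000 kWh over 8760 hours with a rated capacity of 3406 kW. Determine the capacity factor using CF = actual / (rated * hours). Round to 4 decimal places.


Capacity factor = actual output / maximum possible output
Maximum possible = rated * hours = 3406 * 8760 = 29836560 kWh
CF = 1839000 / 29836560
CF = 0.0616

0.0616


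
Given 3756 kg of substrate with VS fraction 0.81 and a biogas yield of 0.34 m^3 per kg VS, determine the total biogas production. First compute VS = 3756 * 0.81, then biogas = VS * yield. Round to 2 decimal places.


Compute volatile solids:
  VS = mass * VS_fraction = 3756 * 0.81 = 3042.36 kg
Calculate biogas volume:
  Biogas = VS * specific_yield = 3042.36 * 0.34
  Biogas = 1034.40 m^3

1034.40


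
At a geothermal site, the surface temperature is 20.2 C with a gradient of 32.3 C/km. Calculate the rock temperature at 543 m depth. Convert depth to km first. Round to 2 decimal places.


Convert depth to km: 543 / 1000 = 0.543 km
Temperature increase = gradient * depth_km = 32.3 * 0.543 = 17.54 C
Temperature at depth = T_surface + delta_T = 20.2 + 17.54
T = 37.74 C

37.74


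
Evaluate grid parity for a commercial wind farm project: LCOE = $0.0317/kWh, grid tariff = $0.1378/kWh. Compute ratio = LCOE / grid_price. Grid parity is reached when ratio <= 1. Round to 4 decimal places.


Compare LCOE to grid price:
  LCOE = $0.0317/kWh, Grid price = $0.1378/kWh
  Ratio = LCOE / grid_price = 0.0317 / 0.1378 = 0.2300
  Grid parity achieved (ratio <= 1)? yes

0.2300


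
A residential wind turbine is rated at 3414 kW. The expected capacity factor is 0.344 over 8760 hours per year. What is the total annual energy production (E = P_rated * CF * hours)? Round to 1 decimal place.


Annual energy = rated_kW * capacity_factor * hours_per_year
Given: P_rated = 3414 kW, CF = 0.344, hours = 8760
E = 3414 * 0.344 * 8760
E = 10287884.2 kWh

10287884.2


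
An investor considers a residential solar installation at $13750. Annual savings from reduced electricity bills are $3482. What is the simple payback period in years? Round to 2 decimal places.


Simple payback period = initial cost / annual savings
Payback = 13750 / 3482
Payback = 3.95 years

3.95


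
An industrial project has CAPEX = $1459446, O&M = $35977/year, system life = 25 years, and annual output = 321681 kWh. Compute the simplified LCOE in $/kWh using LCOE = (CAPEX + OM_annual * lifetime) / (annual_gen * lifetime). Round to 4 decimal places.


Total cost = CAPEX + OM * lifetime = 1459446 + 35977 * 25 = 1459446 + 899425 = 2358871
Total generation = annual * lifetime = 321681 * 25 = 8042025 kWh
LCOE = 2358871 / 8042025
LCOE = 0.2933 $/kWh

0.2933


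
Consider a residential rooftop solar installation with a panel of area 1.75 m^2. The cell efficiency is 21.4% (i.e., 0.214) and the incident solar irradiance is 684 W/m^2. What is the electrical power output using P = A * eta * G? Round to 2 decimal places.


Use the solar power formula P = A * eta * G.
Given: A = 1.75 m^2, eta = 0.214, G = 684 W/m^2
P = 1.75 * 0.214 * 684
P = 256.16 W

256.16


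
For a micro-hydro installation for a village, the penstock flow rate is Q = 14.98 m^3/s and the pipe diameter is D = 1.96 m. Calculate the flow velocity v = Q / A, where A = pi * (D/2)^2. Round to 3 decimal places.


Compute pipe cross-sectional area:
  A = pi * (D/2)^2 = pi * (1.96/2)^2 = 3.0172 m^2
Calculate velocity:
  v = Q / A = 14.98 / 3.0172
  v = 4.965 m/s

4.965


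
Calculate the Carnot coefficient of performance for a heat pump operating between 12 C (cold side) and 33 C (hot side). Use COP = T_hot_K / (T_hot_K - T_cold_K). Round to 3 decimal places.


Convert to Kelvin:
  T_hot = 33 + 273.15 = 306.15 K
  T_cold = 12 + 273.15 = 285.15 K
Apply Carnot COP formula:
  COP = T_hot_K / (T_hot_K - T_cold_K) = 306.15 / 21.0
  COP = 14.579

14.579


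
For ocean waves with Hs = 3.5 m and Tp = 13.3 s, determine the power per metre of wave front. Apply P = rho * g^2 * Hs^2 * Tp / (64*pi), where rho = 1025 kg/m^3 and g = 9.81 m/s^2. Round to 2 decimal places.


Apply wave power formula:
  g^2 = 9.81^2 = 96.2361
  Hs^2 = 3.5^2 = 12.25
  Numerator = rho * g^2 * Hs^2 * Tp = 1025 * 96.2361 * 12.25 * 13.3 = 16071248.26
  Denominator = 64 * pi = 201.0619
  P = 16071248.26 / 201.0619 = 79931.83 W/m

79931.83


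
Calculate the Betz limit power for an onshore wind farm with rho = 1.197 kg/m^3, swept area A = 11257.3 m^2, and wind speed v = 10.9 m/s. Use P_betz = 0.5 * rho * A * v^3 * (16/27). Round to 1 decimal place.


The Betz coefficient Cp_max = 16/27 = 0.5926
v^3 = 10.9^3 = 1295.029
P_betz = 0.5 * rho * A * v^3 * Cp_max
P_betz = 0.5 * 1.197 * 11257.3 * 1295.029 * 0.5926
P_betz = 5170518.6 W

5170518.6


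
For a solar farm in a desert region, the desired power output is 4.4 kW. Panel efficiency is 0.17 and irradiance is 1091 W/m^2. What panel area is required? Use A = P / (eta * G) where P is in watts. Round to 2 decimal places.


Convert target power to watts: P = 4.4 * 1000 = 4400.0 W
Compute denominator: eta * G = 0.17 * 1091 = 185.47
Required area A = P / (eta * G) = 4400.0 / 185.47
A = 23.72 m^2

23.72


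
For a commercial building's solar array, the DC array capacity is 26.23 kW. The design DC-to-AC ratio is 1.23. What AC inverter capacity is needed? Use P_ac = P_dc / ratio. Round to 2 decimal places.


The inverter AC capacity is determined by the DC/AC ratio.
Given: P_dc = 26.23 kW, DC/AC ratio = 1.23
P_ac = P_dc / ratio = 26.23 / 1.23
P_ac = 21.33 kW

21.33


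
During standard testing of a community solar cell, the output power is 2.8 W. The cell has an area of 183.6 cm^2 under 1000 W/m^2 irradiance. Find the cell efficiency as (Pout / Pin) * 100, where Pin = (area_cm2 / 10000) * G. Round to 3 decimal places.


First compute the input power:
  Pin = area_cm2 / 10000 * G = 183.6 / 10000 * 1000 = 18.36 W
Then compute efficiency:
  Efficiency = (Pout / Pin) * 100 = (2.8 / 18.36) * 100
  Efficiency = 15.251%

15.251


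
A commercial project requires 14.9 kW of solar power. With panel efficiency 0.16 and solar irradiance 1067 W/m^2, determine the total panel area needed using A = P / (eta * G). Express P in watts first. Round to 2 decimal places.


Convert target power to watts: P = 14.9 * 1000 = 14900.0 W
Compute denominator: eta * G = 0.16 * 1067 = 170.72
Required area A = P / (eta * G) = 14900.0 / 170.72
A = 87.28 m^2

87.28


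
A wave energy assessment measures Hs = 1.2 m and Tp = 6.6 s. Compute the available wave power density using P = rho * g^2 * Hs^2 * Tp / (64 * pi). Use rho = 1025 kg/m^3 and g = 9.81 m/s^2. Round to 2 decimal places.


Apply wave power formula:
  g^2 = 9.81^2 = 96.2361
  Hs^2 = 1.2^2 = 1.44
  Numerator = rho * g^2 * Hs^2 * Tp = 1025 * 96.2361 * 1.44 * 6.6 = 937493.59
  Denominator = 64 * pi = 201.0619
  P = 937493.59 / 201.0619 = 4662.71 W/m

4662.71


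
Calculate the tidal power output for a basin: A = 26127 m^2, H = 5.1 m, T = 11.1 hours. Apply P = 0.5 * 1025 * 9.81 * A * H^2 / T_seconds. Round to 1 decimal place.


Convert period to seconds: T = 11.1 * 3600 = 39960.0 s
H^2 = 5.1^2 = 26.01
P = 0.5 * rho * g * A * H^2 / T
P = 0.5 * 1025 * 9.81 * 26127 * 26.01 / 39960.0
P = 85500.2 W

85500.2


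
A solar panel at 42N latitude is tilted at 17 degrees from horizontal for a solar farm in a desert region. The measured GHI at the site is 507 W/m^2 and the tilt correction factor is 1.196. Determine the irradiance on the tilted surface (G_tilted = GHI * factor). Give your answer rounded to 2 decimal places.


Identify the given values:
  GHI = 507 W/m^2, tilt correction factor = 1.196
Apply the formula G_tilted = GHI * factor:
  G_tilted = 507 * 1.196
  G_tilted = 606.37 W/m^2

606.37


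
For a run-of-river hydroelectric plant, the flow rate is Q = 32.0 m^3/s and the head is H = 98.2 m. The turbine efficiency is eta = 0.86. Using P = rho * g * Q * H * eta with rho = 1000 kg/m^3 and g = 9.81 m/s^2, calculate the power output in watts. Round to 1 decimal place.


Apply the hydropower formula P = rho * g * Q * H * eta
rho * g = 1000 * 9.81 = 9810.0
P = 9810.0 * 32.0 * 98.2 * 0.86
P = 26511171.8 W

26511171.8


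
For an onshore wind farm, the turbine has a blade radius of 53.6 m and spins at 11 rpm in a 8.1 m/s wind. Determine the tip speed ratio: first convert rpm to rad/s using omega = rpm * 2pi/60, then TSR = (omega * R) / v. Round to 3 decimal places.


Convert rotational speed to rad/s:
  omega = 11 * 2 * pi / 60 = 1.1519 rad/s
Compute tip speed:
  v_tip = omega * R = 1.1519 * 53.6 = 61.743 m/s
Tip speed ratio:
  TSR = v_tip / v_wind = 61.743 / 8.1 = 7.623

7.623


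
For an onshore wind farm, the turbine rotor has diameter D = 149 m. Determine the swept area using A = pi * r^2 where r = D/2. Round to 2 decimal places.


Compute the rotor radius:
  r = D / 2 = 149 / 2 = 74.5 m
Calculate swept area:
  A = pi * r^2 = pi * 74.5^2
  A = 17436.62 m^2

17436.62


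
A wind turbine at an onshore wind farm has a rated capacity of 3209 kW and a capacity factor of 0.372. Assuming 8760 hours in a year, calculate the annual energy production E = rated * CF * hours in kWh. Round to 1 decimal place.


Annual energy = rated_kW * capacity_factor * hours_per_year
Given: P_rated = 3209 kW, CF = 0.372, hours = 8760
E = 3209 * 0.372 * 8760
E = 10457232.5 kWh

10457232.5


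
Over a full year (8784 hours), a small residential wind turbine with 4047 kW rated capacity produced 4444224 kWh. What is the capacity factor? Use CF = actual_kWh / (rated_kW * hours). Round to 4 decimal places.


Capacity factor = actual output / maximum possible output
Maximum possible = rated * hours = 4047 * 8784 = 35548848 kWh
CF = 4444224 / 35548848
CF = 0.1250

0.1250


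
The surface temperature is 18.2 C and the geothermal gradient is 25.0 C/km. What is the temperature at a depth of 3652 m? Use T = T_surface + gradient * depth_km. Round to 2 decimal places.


Convert depth to km: 3652 / 1000 = 3.652 km
Temperature increase = gradient * depth_km = 25.0 * 3.652 = 91.3 C
Temperature at depth = T_surface + delta_T = 18.2 + 91.3
T = 109.50 C

109.50


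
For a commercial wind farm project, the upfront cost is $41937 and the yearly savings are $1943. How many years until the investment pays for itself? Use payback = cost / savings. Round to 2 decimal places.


Simple payback period = initial cost / annual savings
Payback = 41937 / 1943
Payback = 21.58 years

21.58


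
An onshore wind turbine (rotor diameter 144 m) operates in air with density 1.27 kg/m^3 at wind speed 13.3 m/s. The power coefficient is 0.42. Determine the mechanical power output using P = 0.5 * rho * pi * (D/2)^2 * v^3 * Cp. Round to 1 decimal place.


Step 1 -- Compute swept area:
  A = pi * (D/2)^2 = pi * (144/2)^2 = 16286.02 m^2
Step 2 -- Apply wind power equation:
  P = 0.5 * rho * A * v^3 * Cp
  v^3 = 13.3^3 = 2352.637
  P = 0.5 * 1.27 * 16286.02 * 2352.637 * 0.42
  P = 10218633.1 W

10218633.1


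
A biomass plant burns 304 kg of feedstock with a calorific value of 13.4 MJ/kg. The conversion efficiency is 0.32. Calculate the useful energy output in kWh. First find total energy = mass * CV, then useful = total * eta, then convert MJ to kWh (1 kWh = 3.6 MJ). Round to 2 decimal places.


Total energy = mass * CV = 304 * 13.4 = 4073.6 MJ
Useful energy = total * eta = 4073.6 * 0.32 = 1303.55 MJ
Convert to kWh: 1303.55 / 3.6
Useful energy = 362.10 kWh

362.10


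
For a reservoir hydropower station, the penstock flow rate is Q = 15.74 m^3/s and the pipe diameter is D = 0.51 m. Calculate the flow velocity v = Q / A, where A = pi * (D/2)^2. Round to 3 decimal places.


Compute pipe cross-sectional area:
  A = pi * (D/2)^2 = pi * (0.51/2)^2 = 0.2043 m^2
Calculate velocity:
  v = Q / A = 15.74 / 0.2043
  v = 77.050 m/s

77.050


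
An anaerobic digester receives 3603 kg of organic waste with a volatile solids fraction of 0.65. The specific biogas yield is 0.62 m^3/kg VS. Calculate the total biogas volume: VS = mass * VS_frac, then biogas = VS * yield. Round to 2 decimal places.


Compute volatile solids:
  VS = mass * VS_fraction = 3603 * 0.65 = 2341.95 kg
Calculate biogas volume:
  Biogas = VS * specific_yield = 2341.95 * 0.62
  Biogas = 1452.01 m^3

1452.01


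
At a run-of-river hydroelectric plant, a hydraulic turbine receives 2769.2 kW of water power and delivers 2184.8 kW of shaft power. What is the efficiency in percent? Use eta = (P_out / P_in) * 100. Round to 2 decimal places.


Turbine efficiency = (output power / input power) * 100
eta = (2184.8 / 2769.2) * 100
eta = 78.90%

78.90


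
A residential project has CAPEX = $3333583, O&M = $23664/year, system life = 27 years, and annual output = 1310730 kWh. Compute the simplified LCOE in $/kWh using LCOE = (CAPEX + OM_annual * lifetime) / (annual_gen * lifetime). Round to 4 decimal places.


Total cost = CAPEX + OM * lifetime = 3333583 + 23664 * 27 = 3333583 + 638928 = 3972511
Total generation = annual * lifetime = 1310730 * 27 = 35389710 kWh
LCOE = 3972511 / 35389710
LCOE = 0.1123 $/kWh

0.1123


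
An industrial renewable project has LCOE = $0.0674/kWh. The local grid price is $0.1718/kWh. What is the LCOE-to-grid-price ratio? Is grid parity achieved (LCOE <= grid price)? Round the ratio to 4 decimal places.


Compare LCOE to grid price:
  LCOE = $0.0674/kWh, Grid price = $0.1718/kWh
  Ratio = LCOE / grid_price = 0.0674 / 0.1718 = 0.3923
  Grid parity achieved (ratio <= 1)? yes

0.3923


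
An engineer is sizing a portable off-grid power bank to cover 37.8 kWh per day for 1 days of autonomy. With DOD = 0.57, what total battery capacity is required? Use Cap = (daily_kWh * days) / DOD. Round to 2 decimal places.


Total energy needed = daily * days = 37.8 * 1 = 37.8 kWh
Account for depth of discharge:
  Cap = total_energy / DOD = 37.8 / 0.57
  Cap = 66.32 kWh

66.32


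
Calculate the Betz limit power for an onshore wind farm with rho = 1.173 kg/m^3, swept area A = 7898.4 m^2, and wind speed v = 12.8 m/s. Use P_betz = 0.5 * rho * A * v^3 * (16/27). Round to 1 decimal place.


The Betz coefficient Cp_max = 16/27 = 0.5926
v^3 = 12.8^3 = 2097.152
P_betz = 0.5 * rho * A * v^3 * Cp_max
P_betz = 0.5 * 1.173 * 7898.4 * 2097.152 * 0.5926
P_betz = 5756960.7 W

5756960.7


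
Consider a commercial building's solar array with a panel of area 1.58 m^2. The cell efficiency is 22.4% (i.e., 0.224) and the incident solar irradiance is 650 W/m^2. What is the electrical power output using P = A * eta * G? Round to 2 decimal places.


Use the solar power formula P = A * eta * G.
Given: A = 1.58 m^2, eta = 0.224, G = 650 W/m^2
P = 1.58 * 0.224 * 650
P = 230.05 W

230.05


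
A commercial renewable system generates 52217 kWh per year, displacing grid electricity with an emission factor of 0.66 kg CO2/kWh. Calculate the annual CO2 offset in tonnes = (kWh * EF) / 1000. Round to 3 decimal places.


CO2 offset in kg = generation * emission_factor
CO2 offset = 52217 * 0.66 = 34463.22 kg
Convert to tonnes:
  CO2 offset = 34463.22 / 1000 = 34.463 tonnes

34.463


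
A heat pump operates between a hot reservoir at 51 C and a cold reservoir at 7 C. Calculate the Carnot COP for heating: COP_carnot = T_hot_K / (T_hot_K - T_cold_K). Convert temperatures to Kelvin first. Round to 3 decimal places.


Convert to Kelvin:
  T_hot = 51 + 273.15 = 324.15 K
  T_cold = 7 + 273.15 = 280.15 K
Apply Carnot COP formula:
  COP = T_hot_K / (T_hot_K - T_cold_K) = 324.15 / 44.0
  COP = 7.367

7.367


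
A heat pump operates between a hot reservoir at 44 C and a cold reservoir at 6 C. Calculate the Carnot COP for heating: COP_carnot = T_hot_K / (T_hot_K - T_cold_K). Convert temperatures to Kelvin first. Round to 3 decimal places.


Convert to Kelvin:
  T_hot = 44 + 273.15 = 317.15 K
  T_cold = 6 + 273.15 = 279.15 K
Apply Carnot COP formula:
  COP = T_hot_K / (T_hot_K - T_cold_K) = 317.15 / 38.0
  COP = 8.346

8.346


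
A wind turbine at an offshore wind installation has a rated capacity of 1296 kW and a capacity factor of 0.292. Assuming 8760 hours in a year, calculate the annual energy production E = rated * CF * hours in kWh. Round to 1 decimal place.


Annual energy = rated_kW * capacity_factor * hours_per_year
Given: P_rated = 1296 kW, CF = 0.292, hours = 8760
E = 1296 * 0.292 * 8760
E = 3315064.3 kWh

3315064.3


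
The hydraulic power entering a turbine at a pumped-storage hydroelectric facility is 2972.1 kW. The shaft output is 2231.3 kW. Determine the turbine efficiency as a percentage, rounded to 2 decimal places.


Turbine efficiency = (output power / input power) * 100
eta = (2231.3 / 2972.1) * 100
eta = 75.07%

75.07


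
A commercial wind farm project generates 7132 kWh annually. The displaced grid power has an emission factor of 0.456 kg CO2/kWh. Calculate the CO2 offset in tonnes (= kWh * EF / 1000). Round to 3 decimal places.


CO2 offset in kg = generation * emission_factor
CO2 offset = 7132 * 0.456 = 3252.19 kg
Convert to tonnes:
  CO2 offset = 3252.19 / 1000 = 3.252 tonnes

3.252


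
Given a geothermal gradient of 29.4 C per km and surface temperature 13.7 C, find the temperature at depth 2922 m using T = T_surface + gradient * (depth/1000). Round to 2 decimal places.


Convert depth to km: 2922 / 1000 = 2.922 km
Temperature increase = gradient * depth_km = 29.4 * 2.922 = 85.91 C
Temperature at depth = T_surface + delta_T = 13.7 + 85.91
T = 99.61 C

99.61


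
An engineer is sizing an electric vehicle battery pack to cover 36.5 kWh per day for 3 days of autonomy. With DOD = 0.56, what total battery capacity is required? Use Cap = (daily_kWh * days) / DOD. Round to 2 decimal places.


Total energy needed = daily * days = 36.5 * 3 = 109.5 kWh
Account for depth of discharge:
  Cap = total_energy / DOD = 109.5 / 0.56
  Cap = 195.54 kWh

195.54


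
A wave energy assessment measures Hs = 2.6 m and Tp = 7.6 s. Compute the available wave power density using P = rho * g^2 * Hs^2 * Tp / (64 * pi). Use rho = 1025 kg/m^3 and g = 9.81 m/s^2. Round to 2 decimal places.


Apply wave power formula:
  g^2 = 9.81^2 = 96.2361
  Hs^2 = 2.6^2 = 6.76
  Numerator = rho * g^2 * Hs^2 * Tp = 1025 * 96.2361 * 6.76 * 7.6 = 5067831.52
  Denominator = 64 * pi = 201.0619
  P = 5067831.52 / 201.0619 = 25205.33 W/m

25205.33


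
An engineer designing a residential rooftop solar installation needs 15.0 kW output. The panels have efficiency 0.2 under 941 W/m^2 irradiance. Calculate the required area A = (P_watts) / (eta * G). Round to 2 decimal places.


Convert target power to watts: P = 15.0 * 1000 = 15000.0 W
Compute denominator: eta * G = 0.2 * 941 = 188.2
Required area A = P / (eta * G) = 15000.0 / 188.2
A = 79.70 m^2

79.70


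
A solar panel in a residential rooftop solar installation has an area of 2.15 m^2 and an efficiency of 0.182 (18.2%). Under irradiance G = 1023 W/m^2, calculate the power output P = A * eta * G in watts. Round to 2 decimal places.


Use the solar power formula P = A * eta * G.
Given: A = 2.15 m^2, eta = 0.182, G = 1023 W/m^2
P = 2.15 * 0.182 * 1023
P = 400.30 W

400.30


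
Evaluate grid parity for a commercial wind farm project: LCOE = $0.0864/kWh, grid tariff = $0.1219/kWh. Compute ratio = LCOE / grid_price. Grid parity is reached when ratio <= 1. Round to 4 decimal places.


Compare LCOE to grid price:
  LCOE = $0.0864/kWh, Grid price = $0.1219/kWh
  Ratio = LCOE / grid_price = 0.0864 / 0.1219 = 0.7088
  Grid parity achieved (ratio <= 1)? yes

0.7088


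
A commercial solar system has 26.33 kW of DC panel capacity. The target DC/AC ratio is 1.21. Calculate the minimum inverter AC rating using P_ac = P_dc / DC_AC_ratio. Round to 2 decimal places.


The inverter AC capacity is determined by the DC/AC ratio.
Given: P_dc = 26.33 kW, DC/AC ratio = 1.21
P_ac = P_dc / ratio = 26.33 / 1.21
P_ac = 21.76 kW

21.76


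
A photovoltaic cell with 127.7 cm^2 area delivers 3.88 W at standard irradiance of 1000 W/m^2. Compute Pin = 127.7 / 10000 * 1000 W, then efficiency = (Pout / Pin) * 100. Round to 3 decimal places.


First compute the input power:
  Pin = area_cm2 / 10000 * G = 127.7 / 10000 * 1000 = 12.77 W
Then compute efficiency:
  Efficiency = (Pout / Pin) * 100 = (3.88 / 12.77) * 100
  Efficiency = 30.384%

30.384


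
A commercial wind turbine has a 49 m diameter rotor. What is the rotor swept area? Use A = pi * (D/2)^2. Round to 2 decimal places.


Compute the rotor radius:
  r = D / 2 = 49 / 2 = 24.5 m
Calculate swept area:
  A = pi * r^2 = pi * 24.5^2
  A = 1885.74 m^2

1885.74


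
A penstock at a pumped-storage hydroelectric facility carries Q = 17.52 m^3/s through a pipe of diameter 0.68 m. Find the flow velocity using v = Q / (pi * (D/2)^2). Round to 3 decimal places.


Compute pipe cross-sectional area:
  A = pi * (D/2)^2 = pi * (0.68/2)^2 = 0.3632 m^2
Calculate velocity:
  v = Q / A = 17.52 / 0.3632
  v = 48.242 m/s

48.242


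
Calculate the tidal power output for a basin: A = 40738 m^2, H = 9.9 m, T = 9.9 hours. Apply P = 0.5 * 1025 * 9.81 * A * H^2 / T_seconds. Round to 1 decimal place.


Convert period to seconds: T = 9.9 * 3600 = 35640.0 s
H^2 = 9.9^2 = 98.01
P = 0.5 * rho * g * A * H^2 / T
P = 0.5 * 1025 * 9.81 * 40738 * 98.01 / 35640.0
P = 563242.3 W

563242.3


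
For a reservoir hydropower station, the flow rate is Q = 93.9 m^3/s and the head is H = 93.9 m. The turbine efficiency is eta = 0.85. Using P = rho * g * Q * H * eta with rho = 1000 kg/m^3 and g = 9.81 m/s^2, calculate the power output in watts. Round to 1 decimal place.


Apply the hydropower formula P = rho * g * Q * H * eta
rho * g = 1000 * 9.81 = 9810.0
P = 9810.0 * 93.9 * 93.9 * 0.85
P = 73522305.6 W

73522305.6
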